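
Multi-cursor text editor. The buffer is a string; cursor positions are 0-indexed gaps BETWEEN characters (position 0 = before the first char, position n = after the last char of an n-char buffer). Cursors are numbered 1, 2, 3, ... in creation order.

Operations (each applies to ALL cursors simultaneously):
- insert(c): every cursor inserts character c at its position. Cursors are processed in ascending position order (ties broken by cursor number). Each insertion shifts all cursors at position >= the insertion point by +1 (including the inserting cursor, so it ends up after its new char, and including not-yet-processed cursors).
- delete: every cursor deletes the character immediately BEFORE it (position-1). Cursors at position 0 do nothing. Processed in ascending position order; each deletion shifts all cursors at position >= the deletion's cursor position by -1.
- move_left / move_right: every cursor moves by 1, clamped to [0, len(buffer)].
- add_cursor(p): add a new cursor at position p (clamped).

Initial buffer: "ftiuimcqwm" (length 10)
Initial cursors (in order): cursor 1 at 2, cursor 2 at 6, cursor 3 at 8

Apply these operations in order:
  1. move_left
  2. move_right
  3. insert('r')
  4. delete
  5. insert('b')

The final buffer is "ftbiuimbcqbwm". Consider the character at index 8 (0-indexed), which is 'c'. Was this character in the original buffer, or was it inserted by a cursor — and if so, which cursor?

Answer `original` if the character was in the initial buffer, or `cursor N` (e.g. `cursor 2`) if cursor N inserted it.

After op 1 (move_left): buffer="ftiuimcqwm" (len 10), cursors c1@1 c2@5 c3@7, authorship ..........
After op 2 (move_right): buffer="ftiuimcqwm" (len 10), cursors c1@2 c2@6 c3@8, authorship ..........
After op 3 (insert('r')): buffer="ftriuimrcqrwm" (len 13), cursors c1@3 c2@8 c3@11, authorship ..1....2..3..
After op 4 (delete): buffer="ftiuimcqwm" (len 10), cursors c1@2 c2@6 c3@8, authorship ..........
After op 5 (insert('b')): buffer="ftbiuimbcqbwm" (len 13), cursors c1@3 c2@8 c3@11, authorship ..1....2..3..
Authorship (.=original, N=cursor N): . . 1 . . . . 2 . . 3 . .
Index 8: author = original

Answer: original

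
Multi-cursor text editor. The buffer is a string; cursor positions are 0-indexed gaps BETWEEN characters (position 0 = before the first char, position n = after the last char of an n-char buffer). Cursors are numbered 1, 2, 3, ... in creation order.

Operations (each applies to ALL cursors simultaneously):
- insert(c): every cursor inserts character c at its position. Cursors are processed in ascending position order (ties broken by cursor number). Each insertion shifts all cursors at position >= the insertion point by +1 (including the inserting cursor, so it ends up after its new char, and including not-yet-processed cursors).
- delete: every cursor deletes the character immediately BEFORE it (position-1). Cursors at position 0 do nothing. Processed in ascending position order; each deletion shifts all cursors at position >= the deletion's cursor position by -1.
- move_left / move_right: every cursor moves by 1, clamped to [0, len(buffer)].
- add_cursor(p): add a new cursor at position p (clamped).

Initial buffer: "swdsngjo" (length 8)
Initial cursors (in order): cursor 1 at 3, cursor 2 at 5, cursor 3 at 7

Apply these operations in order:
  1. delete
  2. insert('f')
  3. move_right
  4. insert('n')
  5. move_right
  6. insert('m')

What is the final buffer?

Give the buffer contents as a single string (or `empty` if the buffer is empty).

Answer: swfsnfmgnfmonm

Derivation:
After op 1 (delete): buffer="swsgo" (len 5), cursors c1@2 c2@3 c3@4, authorship .....
After op 2 (insert('f')): buffer="swfsfgfo" (len 8), cursors c1@3 c2@5 c3@7, authorship ..1.2.3.
After op 3 (move_right): buffer="swfsfgfo" (len 8), cursors c1@4 c2@6 c3@8, authorship ..1.2.3.
After op 4 (insert('n')): buffer="swfsnfgnfon" (len 11), cursors c1@5 c2@8 c3@11, authorship ..1.12.23.3
After op 5 (move_right): buffer="swfsnfgnfon" (len 11), cursors c1@6 c2@9 c3@11, authorship ..1.12.23.3
After op 6 (insert('m')): buffer="swfsnfmgnfmonm" (len 14), cursors c1@7 c2@11 c3@14, authorship ..1.121.232.33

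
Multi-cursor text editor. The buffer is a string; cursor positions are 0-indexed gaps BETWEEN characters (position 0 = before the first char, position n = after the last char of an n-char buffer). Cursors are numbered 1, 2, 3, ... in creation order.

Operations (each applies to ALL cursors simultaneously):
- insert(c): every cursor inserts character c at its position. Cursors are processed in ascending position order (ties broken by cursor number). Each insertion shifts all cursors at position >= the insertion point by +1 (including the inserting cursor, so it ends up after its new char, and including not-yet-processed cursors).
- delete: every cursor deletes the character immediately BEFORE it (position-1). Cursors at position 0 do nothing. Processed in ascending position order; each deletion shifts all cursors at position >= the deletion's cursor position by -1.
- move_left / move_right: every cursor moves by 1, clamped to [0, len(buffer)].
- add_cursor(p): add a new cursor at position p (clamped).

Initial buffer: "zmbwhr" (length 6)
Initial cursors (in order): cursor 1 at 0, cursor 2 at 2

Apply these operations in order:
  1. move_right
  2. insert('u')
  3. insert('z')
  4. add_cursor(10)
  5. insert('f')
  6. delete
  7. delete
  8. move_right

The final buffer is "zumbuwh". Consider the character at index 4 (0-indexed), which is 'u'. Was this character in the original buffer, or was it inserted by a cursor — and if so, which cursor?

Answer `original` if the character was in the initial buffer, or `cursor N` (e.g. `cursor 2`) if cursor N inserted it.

Answer: cursor 2

Derivation:
After op 1 (move_right): buffer="zmbwhr" (len 6), cursors c1@1 c2@3, authorship ......
After op 2 (insert('u')): buffer="zumbuwhr" (len 8), cursors c1@2 c2@5, authorship .1..2...
After op 3 (insert('z')): buffer="zuzmbuzwhr" (len 10), cursors c1@3 c2@7, authorship .11..22...
After op 4 (add_cursor(10)): buffer="zuzmbuzwhr" (len 10), cursors c1@3 c2@7 c3@10, authorship .11..22...
After op 5 (insert('f')): buffer="zuzfmbuzfwhrf" (len 13), cursors c1@4 c2@9 c3@13, authorship .111..222...3
After op 6 (delete): buffer="zuzmbuzwhr" (len 10), cursors c1@3 c2@7 c3@10, authorship .11..22...
After op 7 (delete): buffer="zumbuwh" (len 7), cursors c1@2 c2@5 c3@7, authorship .1..2..
After op 8 (move_right): buffer="zumbuwh" (len 7), cursors c1@3 c2@6 c3@7, authorship .1..2..
Authorship (.=original, N=cursor N): . 1 . . 2 . .
Index 4: author = 2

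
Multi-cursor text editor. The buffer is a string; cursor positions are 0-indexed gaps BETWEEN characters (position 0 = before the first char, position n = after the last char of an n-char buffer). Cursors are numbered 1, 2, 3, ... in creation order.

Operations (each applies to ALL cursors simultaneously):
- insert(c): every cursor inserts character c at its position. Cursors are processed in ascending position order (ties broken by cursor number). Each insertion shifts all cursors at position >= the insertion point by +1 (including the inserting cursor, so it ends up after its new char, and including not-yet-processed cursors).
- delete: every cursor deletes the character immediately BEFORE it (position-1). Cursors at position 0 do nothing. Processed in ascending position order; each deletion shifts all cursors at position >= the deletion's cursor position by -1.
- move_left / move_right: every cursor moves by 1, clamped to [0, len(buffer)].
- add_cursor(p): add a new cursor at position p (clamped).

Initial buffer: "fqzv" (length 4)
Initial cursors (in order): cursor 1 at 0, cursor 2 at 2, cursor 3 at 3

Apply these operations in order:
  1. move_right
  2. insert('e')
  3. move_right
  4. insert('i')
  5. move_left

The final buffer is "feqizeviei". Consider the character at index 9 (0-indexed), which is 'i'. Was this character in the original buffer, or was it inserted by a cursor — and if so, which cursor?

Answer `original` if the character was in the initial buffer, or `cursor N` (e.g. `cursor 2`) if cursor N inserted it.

After op 1 (move_right): buffer="fqzv" (len 4), cursors c1@1 c2@3 c3@4, authorship ....
After op 2 (insert('e')): buffer="feqzeve" (len 7), cursors c1@2 c2@5 c3@7, authorship .1..2.3
After op 3 (move_right): buffer="feqzeve" (len 7), cursors c1@3 c2@6 c3@7, authorship .1..2.3
After op 4 (insert('i')): buffer="feqizeviei" (len 10), cursors c1@4 c2@8 c3@10, authorship .1.1.2.233
After op 5 (move_left): buffer="feqizeviei" (len 10), cursors c1@3 c2@7 c3@9, authorship .1.1.2.233
Authorship (.=original, N=cursor N): . 1 . 1 . 2 . 2 3 3
Index 9: author = 3

Answer: cursor 3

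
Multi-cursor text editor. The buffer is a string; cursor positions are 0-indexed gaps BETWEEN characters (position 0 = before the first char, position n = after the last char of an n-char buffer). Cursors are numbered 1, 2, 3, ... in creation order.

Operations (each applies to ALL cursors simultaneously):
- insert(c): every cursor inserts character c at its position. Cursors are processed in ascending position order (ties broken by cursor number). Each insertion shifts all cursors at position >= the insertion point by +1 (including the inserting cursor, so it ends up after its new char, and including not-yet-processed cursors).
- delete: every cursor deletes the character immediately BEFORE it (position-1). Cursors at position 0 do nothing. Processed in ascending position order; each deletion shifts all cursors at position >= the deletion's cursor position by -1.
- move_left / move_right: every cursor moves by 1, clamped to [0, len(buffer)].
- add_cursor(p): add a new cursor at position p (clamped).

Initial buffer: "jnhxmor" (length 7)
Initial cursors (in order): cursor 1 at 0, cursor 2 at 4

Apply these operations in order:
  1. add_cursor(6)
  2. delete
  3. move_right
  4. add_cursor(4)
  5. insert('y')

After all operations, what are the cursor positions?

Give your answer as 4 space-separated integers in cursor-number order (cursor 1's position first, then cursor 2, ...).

Answer: 2 7 9 7

Derivation:
After op 1 (add_cursor(6)): buffer="jnhxmor" (len 7), cursors c1@0 c2@4 c3@6, authorship .......
After op 2 (delete): buffer="jnhmr" (len 5), cursors c1@0 c2@3 c3@4, authorship .....
After op 3 (move_right): buffer="jnhmr" (len 5), cursors c1@1 c2@4 c3@5, authorship .....
After op 4 (add_cursor(4)): buffer="jnhmr" (len 5), cursors c1@1 c2@4 c4@4 c3@5, authorship .....
After op 5 (insert('y')): buffer="jynhmyyry" (len 9), cursors c1@2 c2@7 c4@7 c3@9, authorship .1...24.3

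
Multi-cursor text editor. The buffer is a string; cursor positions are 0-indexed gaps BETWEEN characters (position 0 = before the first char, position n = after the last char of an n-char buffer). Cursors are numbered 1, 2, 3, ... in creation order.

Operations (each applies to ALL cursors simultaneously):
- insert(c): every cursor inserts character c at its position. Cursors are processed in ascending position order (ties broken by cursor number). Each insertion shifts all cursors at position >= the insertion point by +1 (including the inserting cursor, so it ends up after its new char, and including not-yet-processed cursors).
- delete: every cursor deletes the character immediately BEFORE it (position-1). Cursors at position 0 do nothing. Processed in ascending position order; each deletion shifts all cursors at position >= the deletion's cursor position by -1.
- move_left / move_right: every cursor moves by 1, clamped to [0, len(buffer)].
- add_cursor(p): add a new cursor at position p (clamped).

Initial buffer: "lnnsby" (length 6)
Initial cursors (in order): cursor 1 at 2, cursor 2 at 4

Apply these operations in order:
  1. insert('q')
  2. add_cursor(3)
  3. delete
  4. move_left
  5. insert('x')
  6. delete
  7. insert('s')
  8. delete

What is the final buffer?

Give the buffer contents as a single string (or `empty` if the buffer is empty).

After op 1 (insert('q')): buffer="lnqnsqby" (len 8), cursors c1@3 c2@6, authorship ..1..2..
After op 2 (add_cursor(3)): buffer="lnqnsqby" (len 8), cursors c1@3 c3@3 c2@6, authorship ..1..2..
After op 3 (delete): buffer="lnsby" (len 5), cursors c1@1 c3@1 c2@3, authorship .....
After op 4 (move_left): buffer="lnsby" (len 5), cursors c1@0 c3@0 c2@2, authorship .....
After op 5 (insert('x')): buffer="xxlnxsby" (len 8), cursors c1@2 c3@2 c2@5, authorship 13..2...
After op 6 (delete): buffer="lnsby" (len 5), cursors c1@0 c3@0 c2@2, authorship .....
After op 7 (insert('s')): buffer="sslnssby" (len 8), cursors c1@2 c3@2 c2@5, authorship 13..2...
After op 8 (delete): buffer="lnsby" (len 5), cursors c1@0 c3@0 c2@2, authorship .....

Answer: lnsby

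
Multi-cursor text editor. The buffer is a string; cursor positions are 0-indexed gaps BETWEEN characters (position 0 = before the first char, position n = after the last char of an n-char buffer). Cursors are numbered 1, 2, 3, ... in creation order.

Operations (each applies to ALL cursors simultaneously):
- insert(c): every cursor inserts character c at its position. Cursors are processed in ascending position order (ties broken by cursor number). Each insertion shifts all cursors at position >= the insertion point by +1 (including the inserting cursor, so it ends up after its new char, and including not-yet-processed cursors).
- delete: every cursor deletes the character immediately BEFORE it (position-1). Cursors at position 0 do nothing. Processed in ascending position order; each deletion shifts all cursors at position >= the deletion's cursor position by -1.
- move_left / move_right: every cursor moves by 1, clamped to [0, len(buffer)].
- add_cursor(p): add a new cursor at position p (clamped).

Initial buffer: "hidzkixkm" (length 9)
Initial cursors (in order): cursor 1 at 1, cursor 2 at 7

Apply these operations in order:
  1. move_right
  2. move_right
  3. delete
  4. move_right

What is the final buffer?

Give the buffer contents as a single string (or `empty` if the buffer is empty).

Answer: hizkixk

Derivation:
After op 1 (move_right): buffer="hidzkixkm" (len 9), cursors c1@2 c2@8, authorship .........
After op 2 (move_right): buffer="hidzkixkm" (len 9), cursors c1@3 c2@9, authorship .........
After op 3 (delete): buffer="hizkixk" (len 7), cursors c1@2 c2@7, authorship .......
After op 4 (move_right): buffer="hizkixk" (len 7), cursors c1@3 c2@7, authorship .......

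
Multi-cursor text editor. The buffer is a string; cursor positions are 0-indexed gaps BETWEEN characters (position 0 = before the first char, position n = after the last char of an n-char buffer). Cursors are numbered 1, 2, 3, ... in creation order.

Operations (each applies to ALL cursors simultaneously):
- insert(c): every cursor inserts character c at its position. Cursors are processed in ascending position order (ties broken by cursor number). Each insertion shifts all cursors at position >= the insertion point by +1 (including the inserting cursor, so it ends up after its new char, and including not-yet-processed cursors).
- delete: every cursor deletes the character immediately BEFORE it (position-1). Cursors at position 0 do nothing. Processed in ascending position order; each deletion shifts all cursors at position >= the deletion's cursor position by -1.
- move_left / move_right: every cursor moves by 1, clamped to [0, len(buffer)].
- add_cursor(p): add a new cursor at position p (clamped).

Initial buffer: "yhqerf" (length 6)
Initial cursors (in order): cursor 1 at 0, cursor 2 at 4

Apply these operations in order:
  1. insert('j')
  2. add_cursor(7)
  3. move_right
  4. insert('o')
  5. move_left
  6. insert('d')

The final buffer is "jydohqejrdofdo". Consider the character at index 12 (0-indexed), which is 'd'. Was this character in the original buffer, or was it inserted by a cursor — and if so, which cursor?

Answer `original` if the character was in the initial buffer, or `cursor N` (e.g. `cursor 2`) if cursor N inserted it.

Answer: cursor 3

Derivation:
After op 1 (insert('j')): buffer="jyhqejrf" (len 8), cursors c1@1 c2@6, authorship 1....2..
After op 2 (add_cursor(7)): buffer="jyhqejrf" (len 8), cursors c1@1 c2@6 c3@7, authorship 1....2..
After op 3 (move_right): buffer="jyhqejrf" (len 8), cursors c1@2 c2@7 c3@8, authorship 1....2..
After op 4 (insert('o')): buffer="jyohqejrofo" (len 11), cursors c1@3 c2@9 c3@11, authorship 1.1...2.2.3
After op 5 (move_left): buffer="jyohqejrofo" (len 11), cursors c1@2 c2@8 c3@10, authorship 1.1...2.2.3
After op 6 (insert('d')): buffer="jydohqejrdofdo" (len 14), cursors c1@3 c2@10 c3@13, authorship 1.11...2.22.33
Authorship (.=original, N=cursor N): 1 . 1 1 . . . 2 . 2 2 . 3 3
Index 12: author = 3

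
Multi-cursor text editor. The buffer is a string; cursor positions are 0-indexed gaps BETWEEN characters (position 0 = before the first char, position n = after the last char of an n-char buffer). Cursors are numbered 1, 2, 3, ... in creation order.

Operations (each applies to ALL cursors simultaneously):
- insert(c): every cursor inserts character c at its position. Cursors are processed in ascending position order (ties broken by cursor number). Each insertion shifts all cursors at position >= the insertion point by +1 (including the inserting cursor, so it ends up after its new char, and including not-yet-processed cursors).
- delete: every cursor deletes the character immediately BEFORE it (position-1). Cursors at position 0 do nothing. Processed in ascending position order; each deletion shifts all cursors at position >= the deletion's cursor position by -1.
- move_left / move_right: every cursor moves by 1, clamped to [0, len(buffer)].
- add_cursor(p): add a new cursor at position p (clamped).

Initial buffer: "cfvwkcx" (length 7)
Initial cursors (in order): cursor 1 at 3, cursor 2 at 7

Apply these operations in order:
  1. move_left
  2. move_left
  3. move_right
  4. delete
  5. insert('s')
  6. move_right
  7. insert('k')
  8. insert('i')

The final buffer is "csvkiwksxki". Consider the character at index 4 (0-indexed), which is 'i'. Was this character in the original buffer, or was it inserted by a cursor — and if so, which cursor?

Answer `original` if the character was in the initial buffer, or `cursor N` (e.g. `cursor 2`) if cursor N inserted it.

Answer: cursor 1

Derivation:
After op 1 (move_left): buffer="cfvwkcx" (len 7), cursors c1@2 c2@6, authorship .......
After op 2 (move_left): buffer="cfvwkcx" (len 7), cursors c1@1 c2@5, authorship .......
After op 3 (move_right): buffer="cfvwkcx" (len 7), cursors c1@2 c2@6, authorship .......
After op 4 (delete): buffer="cvwkx" (len 5), cursors c1@1 c2@4, authorship .....
After op 5 (insert('s')): buffer="csvwksx" (len 7), cursors c1@2 c2@6, authorship .1...2.
After op 6 (move_right): buffer="csvwksx" (len 7), cursors c1@3 c2@7, authorship .1...2.
After op 7 (insert('k')): buffer="csvkwksxk" (len 9), cursors c1@4 c2@9, authorship .1.1..2.2
After op 8 (insert('i')): buffer="csvkiwksxki" (len 11), cursors c1@5 c2@11, authorship .1.11..2.22
Authorship (.=original, N=cursor N): . 1 . 1 1 . . 2 . 2 2
Index 4: author = 1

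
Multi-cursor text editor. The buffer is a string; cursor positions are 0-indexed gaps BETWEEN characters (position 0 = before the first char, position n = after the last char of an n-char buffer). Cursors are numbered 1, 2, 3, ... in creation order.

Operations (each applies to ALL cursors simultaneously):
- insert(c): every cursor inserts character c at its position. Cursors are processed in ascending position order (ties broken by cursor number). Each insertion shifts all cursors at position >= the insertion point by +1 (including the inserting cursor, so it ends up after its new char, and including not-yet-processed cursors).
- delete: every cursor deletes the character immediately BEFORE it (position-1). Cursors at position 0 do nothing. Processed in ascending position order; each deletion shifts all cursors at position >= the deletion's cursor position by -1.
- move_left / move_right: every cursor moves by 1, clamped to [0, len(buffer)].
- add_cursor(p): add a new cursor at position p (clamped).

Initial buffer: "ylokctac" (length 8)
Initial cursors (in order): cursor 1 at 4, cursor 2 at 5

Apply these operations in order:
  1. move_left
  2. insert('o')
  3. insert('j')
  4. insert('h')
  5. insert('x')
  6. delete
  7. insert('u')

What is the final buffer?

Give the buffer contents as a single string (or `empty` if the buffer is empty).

After op 1 (move_left): buffer="ylokctac" (len 8), cursors c1@3 c2@4, authorship ........
After op 2 (insert('o')): buffer="ylookoctac" (len 10), cursors c1@4 c2@6, authorship ...1.2....
After op 3 (insert('j')): buffer="yloojkojctac" (len 12), cursors c1@5 c2@8, authorship ...11.22....
After op 4 (insert('h')): buffer="yloojhkojhctac" (len 14), cursors c1@6 c2@10, authorship ...111.222....
After op 5 (insert('x')): buffer="yloojhxkojhxctac" (len 16), cursors c1@7 c2@12, authorship ...1111.2222....
After op 6 (delete): buffer="yloojhkojhctac" (len 14), cursors c1@6 c2@10, authorship ...111.222....
After op 7 (insert('u')): buffer="yloojhukojhuctac" (len 16), cursors c1@7 c2@12, authorship ...1111.2222....

Answer: yloojhukojhuctac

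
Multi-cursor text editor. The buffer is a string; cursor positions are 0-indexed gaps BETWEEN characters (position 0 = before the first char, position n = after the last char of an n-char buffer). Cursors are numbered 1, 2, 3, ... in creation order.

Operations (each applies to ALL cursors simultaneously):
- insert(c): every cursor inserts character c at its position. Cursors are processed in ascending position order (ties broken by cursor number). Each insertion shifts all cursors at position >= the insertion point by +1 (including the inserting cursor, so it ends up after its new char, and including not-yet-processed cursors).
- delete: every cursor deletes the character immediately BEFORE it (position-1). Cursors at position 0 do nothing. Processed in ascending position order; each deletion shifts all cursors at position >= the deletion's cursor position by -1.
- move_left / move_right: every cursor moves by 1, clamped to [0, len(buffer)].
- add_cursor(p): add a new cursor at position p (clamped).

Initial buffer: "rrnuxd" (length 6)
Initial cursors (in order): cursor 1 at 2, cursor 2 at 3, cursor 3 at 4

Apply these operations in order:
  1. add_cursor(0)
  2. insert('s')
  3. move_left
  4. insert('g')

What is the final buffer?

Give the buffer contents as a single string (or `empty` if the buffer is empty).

After op 1 (add_cursor(0)): buffer="rrnuxd" (len 6), cursors c4@0 c1@2 c2@3 c3@4, authorship ......
After op 2 (insert('s')): buffer="srrsnsusxd" (len 10), cursors c4@1 c1@4 c2@6 c3@8, authorship 4..1.2.3..
After op 3 (move_left): buffer="srrsnsusxd" (len 10), cursors c4@0 c1@3 c2@5 c3@7, authorship 4..1.2.3..
After op 4 (insert('g')): buffer="gsrrgsngsugsxd" (len 14), cursors c4@1 c1@5 c2@8 c3@11, authorship 44..11.22.33..

Answer: gsrrgsngsugsxd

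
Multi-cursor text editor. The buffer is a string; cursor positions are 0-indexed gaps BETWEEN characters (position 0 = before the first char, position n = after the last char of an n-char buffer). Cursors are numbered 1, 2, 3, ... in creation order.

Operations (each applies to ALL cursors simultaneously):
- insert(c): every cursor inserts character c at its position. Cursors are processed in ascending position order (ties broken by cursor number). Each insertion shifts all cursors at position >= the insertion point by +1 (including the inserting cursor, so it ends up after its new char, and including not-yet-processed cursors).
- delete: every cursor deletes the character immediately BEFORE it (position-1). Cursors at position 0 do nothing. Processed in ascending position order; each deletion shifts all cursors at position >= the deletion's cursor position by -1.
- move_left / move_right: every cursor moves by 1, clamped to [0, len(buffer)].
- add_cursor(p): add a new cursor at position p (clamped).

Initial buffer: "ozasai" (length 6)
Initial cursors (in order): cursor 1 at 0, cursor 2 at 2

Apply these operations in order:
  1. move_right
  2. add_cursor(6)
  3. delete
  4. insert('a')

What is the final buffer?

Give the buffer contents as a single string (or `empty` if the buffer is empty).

Answer: azasaa

Derivation:
After op 1 (move_right): buffer="ozasai" (len 6), cursors c1@1 c2@3, authorship ......
After op 2 (add_cursor(6)): buffer="ozasai" (len 6), cursors c1@1 c2@3 c3@6, authorship ......
After op 3 (delete): buffer="zsa" (len 3), cursors c1@0 c2@1 c3@3, authorship ...
After op 4 (insert('a')): buffer="azasaa" (len 6), cursors c1@1 c2@3 c3@6, authorship 1.2..3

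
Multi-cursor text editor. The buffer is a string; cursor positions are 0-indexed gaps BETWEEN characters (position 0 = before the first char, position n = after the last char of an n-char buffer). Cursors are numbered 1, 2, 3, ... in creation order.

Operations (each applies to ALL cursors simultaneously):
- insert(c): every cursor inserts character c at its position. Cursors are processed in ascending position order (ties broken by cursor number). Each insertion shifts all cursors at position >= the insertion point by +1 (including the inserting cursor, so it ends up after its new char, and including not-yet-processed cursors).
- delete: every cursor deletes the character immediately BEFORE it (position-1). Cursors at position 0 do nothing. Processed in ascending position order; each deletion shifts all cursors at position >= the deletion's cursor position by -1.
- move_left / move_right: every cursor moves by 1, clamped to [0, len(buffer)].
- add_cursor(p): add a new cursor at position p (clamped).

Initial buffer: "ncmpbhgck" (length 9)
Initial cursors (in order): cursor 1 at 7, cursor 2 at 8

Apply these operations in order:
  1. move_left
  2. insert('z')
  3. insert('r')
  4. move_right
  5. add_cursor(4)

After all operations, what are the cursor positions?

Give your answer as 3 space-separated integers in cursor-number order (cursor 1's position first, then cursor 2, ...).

Answer: 9 12 4

Derivation:
After op 1 (move_left): buffer="ncmpbhgck" (len 9), cursors c1@6 c2@7, authorship .........
After op 2 (insert('z')): buffer="ncmpbhzgzck" (len 11), cursors c1@7 c2@9, authorship ......1.2..
After op 3 (insert('r')): buffer="ncmpbhzrgzrck" (len 13), cursors c1@8 c2@11, authorship ......11.22..
After op 4 (move_right): buffer="ncmpbhzrgzrck" (len 13), cursors c1@9 c2@12, authorship ......11.22..
After op 5 (add_cursor(4)): buffer="ncmpbhzrgzrck" (len 13), cursors c3@4 c1@9 c2@12, authorship ......11.22..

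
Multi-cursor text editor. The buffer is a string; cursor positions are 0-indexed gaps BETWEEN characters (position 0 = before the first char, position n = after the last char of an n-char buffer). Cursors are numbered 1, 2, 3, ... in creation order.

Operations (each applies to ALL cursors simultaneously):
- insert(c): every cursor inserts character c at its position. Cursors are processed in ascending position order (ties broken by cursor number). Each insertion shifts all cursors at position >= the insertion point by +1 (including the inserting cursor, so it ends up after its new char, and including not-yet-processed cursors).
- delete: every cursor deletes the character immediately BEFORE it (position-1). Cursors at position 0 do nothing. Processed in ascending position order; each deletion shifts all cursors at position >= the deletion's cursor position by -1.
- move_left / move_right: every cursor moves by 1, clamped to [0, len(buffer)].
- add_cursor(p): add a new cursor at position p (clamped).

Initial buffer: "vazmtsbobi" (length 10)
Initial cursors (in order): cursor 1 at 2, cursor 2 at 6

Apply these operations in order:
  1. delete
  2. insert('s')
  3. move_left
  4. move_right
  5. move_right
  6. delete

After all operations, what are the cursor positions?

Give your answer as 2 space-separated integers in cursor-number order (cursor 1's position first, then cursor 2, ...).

After op 1 (delete): buffer="vzmtbobi" (len 8), cursors c1@1 c2@4, authorship ........
After op 2 (insert('s')): buffer="vszmtsbobi" (len 10), cursors c1@2 c2@6, authorship .1...2....
After op 3 (move_left): buffer="vszmtsbobi" (len 10), cursors c1@1 c2@5, authorship .1...2....
After op 4 (move_right): buffer="vszmtsbobi" (len 10), cursors c1@2 c2@6, authorship .1...2....
After op 5 (move_right): buffer="vszmtsbobi" (len 10), cursors c1@3 c2@7, authorship .1...2....
After op 6 (delete): buffer="vsmtsobi" (len 8), cursors c1@2 c2@5, authorship .1..2...

Answer: 2 5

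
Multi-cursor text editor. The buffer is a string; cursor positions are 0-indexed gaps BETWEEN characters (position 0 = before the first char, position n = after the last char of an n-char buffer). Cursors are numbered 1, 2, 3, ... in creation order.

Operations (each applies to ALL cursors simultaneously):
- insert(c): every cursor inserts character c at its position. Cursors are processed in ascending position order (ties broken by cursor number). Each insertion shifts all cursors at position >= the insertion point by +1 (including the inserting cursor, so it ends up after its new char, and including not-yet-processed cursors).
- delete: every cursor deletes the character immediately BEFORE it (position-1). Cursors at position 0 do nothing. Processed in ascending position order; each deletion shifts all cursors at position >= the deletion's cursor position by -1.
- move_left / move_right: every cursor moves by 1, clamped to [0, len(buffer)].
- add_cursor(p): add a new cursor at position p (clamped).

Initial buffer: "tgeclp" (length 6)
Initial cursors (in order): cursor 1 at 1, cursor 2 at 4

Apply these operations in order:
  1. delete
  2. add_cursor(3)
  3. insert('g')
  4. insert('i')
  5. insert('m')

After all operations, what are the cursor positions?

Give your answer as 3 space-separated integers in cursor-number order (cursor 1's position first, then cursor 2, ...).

Answer: 3 8 12

Derivation:
After op 1 (delete): buffer="gelp" (len 4), cursors c1@0 c2@2, authorship ....
After op 2 (add_cursor(3)): buffer="gelp" (len 4), cursors c1@0 c2@2 c3@3, authorship ....
After op 3 (insert('g')): buffer="ggeglgp" (len 7), cursors c1@1 c2@4 c3@6, authorship 1..2.3.
After op 4 (insert('i')): buffer="gigegilgip" (len 10), cursors c1@2 c2@6 c3@9, authorship 11..22.33.
After op 5 (insert('m')): buffer="gimgegimlgimp" (len 13), cursors c1@3 c2@8 c3@12, authorship 111..222.333.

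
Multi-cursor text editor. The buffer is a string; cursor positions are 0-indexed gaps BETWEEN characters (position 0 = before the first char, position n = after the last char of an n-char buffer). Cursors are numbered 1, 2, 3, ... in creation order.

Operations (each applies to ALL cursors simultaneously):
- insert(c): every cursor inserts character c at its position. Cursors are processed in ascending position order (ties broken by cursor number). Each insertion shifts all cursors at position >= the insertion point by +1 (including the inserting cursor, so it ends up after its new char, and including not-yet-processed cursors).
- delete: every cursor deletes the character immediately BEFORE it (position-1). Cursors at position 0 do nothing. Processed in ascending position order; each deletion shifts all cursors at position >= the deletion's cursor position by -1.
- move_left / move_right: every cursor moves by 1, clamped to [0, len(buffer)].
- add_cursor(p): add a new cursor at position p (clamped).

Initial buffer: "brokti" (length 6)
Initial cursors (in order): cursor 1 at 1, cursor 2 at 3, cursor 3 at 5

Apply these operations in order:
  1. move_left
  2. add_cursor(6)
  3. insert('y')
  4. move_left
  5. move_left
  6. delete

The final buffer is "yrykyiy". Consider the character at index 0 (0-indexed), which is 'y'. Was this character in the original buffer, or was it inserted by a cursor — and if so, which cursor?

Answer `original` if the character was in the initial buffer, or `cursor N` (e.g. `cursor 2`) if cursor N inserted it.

Answer: cursor 1

Derivation:
After op 1 (move_left): buffer="brokti" (len 6), cursors c1@0 c2@2 c3@4, authorship ......
After op 2 (add_cursor(6)): buffer="brokti" (len 6), cursors c1@0 c2@2 c3@4 c4@6, authorship ......
After op 3 (insert('y')): buffer="ybryokytiy" (len 10), cursors c1@1 c2@4 c3@7 c4@10, authorship 1..2..3..4
After op 4 (move_left): buffer="ybryokytiy" (len 10), cursors c1@0 c2@3 c3@6 c4@9, authorship 1..2..3..4
After op 5 (move_left): buffer="ybryokytiy" (len 10), cursors c1@0 c2@2 c3@5 c4@8, authorship 1..2..3..4
After op 6 (delete): buffer="yrykyiy" (len 7), cursors c1@0 c2@1 c3@3 c4@5, authorship 1.2.3.4
Authorship (.=original, N=cursor N): 1 . 2 . 3 . 4
Index 0: author = 1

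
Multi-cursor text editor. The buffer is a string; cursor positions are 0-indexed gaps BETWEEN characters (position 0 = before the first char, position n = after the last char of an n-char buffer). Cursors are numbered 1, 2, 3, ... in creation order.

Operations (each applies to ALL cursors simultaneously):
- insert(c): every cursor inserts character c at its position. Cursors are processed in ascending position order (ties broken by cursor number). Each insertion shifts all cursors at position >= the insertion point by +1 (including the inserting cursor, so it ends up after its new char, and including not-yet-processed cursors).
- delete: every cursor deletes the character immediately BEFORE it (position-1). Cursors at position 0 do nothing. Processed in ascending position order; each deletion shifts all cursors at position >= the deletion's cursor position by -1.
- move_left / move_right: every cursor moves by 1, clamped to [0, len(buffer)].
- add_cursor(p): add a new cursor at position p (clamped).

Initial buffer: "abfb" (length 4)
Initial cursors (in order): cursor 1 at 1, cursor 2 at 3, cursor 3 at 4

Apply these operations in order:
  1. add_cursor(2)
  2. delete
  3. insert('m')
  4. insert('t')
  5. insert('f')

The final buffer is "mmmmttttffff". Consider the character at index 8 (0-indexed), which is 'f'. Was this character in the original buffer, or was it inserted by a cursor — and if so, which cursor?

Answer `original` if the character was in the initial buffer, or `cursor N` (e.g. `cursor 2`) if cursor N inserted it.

After op 1 (add_cursor(2)): buffer="abfb" (len 4), cursors c1@1 c4@2 c2@3 c3@4, authorship ....
After op 2 (delete): buffer="" (len 0), cursors c1@0 c2@0 c3@0 c4@0, authorship 
After op 3 (insert('m')): buffer="mmmm" (len 4), cursors c1@4 c2@4 c3@4 c4@4, authorship 1234
After op 4 (insert('t')): buffer="mmmmtttt" (len 8), cursors c1@8 c2@8 c3@8 c4@8, authorship 12341234
After op 5 (insert('f')): buffer="mmmmttttffff" (len 12), cursors c1@12 c2@12 c3@12 c4@12, authorship 123412341234
Authorship (.=original, N=cursor N): 1 2 3 4 1 2 3 4 1 2 3 4
Index 8: author = 1

Answer: cursor 1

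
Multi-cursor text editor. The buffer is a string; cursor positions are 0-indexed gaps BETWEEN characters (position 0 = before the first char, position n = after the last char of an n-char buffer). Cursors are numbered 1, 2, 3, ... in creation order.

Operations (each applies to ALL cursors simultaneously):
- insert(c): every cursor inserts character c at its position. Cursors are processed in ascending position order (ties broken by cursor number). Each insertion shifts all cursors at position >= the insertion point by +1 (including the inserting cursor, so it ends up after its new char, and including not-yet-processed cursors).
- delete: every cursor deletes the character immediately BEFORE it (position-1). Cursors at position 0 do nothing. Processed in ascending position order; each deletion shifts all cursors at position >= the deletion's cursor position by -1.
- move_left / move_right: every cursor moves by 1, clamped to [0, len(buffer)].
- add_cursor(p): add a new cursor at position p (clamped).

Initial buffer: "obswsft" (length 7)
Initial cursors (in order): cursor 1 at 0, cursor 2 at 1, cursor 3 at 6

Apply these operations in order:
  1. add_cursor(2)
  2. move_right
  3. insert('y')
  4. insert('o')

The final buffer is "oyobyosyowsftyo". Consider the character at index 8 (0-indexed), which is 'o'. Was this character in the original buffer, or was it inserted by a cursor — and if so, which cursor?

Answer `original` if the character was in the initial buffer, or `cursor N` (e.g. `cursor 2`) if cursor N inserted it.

Answer: cursor 4

Derivation:
After op 1 (add_cursor(2)): buffer="obswsft" (len 7), cursors c1@0 c2@1 c4@2 c3@6, authorship .......
After op 2 (move_right): buffer="obswsft" (len 7), cursors c1@1 c2@2 c4@3 c3@7, authorship .......
After op 3 (insert('y')): buffer="oybysywsfty" (len 11), cursors c1@2 c2@4 c4@6 c3@11, authorship .1.2.4....3
After op 4 (insert('o')): buffer="oyobyosyowsftyo" (len 15), cursors c1@3 c2@6 c4@9 c3@15, authorship .11.22.44....33
Authorship (.=original, N=cursor N): . 1 1 . 2 2 . 4 4 . . . . 3 3
Index 8: author = 4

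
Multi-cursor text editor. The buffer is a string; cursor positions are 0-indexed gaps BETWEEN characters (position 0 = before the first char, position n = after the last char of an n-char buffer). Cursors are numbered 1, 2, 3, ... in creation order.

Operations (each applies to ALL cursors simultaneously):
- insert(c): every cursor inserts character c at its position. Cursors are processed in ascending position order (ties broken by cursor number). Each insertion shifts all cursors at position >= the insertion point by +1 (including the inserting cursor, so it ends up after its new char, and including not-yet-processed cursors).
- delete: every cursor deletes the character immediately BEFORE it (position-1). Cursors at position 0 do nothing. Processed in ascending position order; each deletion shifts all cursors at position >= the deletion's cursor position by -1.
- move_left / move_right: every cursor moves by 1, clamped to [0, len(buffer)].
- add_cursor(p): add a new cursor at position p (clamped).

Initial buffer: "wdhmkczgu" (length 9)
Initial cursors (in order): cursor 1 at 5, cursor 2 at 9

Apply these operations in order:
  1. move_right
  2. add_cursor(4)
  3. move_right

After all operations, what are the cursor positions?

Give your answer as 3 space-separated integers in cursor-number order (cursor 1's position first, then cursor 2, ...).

After op 1 (move_right): buffer="wdhmkczgu" (len 9), cursors c1@6 c2@9, authorship .........
After op 2 (add_cursor(4)): buffer="wdhmkczgu" (len 9), cursors c3@4 c1@6 c2@9, authorship .........
After op 3 (move_right): buffer="wdhmkczgu" (len 9), cursors c3@5 c1@7 c2@9, authorship .........

Answer: 7 9 5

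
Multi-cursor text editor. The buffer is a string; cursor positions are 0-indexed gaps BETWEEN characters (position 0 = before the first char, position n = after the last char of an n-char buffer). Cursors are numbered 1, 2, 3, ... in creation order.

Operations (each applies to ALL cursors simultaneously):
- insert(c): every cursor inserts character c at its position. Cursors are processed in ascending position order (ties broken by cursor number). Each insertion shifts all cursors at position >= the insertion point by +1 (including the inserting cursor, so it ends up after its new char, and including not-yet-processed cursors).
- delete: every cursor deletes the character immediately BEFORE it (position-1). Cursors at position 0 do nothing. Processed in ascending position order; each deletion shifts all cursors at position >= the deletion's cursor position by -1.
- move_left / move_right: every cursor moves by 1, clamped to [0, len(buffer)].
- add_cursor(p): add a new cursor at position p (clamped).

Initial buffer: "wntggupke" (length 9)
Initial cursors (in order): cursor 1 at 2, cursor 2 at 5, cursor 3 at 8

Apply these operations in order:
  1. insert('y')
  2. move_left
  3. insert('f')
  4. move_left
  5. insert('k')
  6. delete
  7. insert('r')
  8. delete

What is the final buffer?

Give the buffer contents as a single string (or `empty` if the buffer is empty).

Answer: wnfytggfyupkfye

Derivation:
After op 1 (insert('y')): buffer="wnytggyupkye" (len 12), cursors c1@3 c2@7 c3@11, authorship ..1...2...3.
After op 2 (move_left): buffer="wnytggyupkye" (len 12), cursors c1@2 c2@6 c3@10, authorship ..1...2...3.
After op 3 (insert('f')): buffer="wnfytggfyupkfye" (len 15), cursors c1@3 c2@8 c3@13, authorship ..11...22...33.
After op 4 (move_left): buffer="wnfytggfyupkfye" (len 15), cursors c1@2 c2@7 c3@12, authorship ..11...22...33.
After op 5 (insert('k')): buffer="wnkfytggkfyupkkfye" (len 18), cursors c1@3 c2@9 c3@15, authorship ..111...222...333.
After op 6 (delete): buffer="wnfytggfyupkfye" (len 15), cursors c1@2 c2@7 c3@12, authorship ..11...22...33.
After op 7 (insert('r')): buffer="wnrfytggrfyupkrfye" (len 18), cursors c1@3 c2@9 c3@15, authorship ..111...222...333.
After op 8 (delete): buffer="wnfytggfyupkfye" (len 15), cursors c1@2 c2@7 c3@12, authorship ..11...22...33.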